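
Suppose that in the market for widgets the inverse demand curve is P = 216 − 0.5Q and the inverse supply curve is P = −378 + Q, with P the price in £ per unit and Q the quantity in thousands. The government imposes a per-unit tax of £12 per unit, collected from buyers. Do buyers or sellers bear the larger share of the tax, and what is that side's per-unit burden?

Sellers bear the larger share: £8 per unit.

Rewrite in direct form: Qd = 432 − 2P and Qs = P + 378.
Without the tax, 432 − 2P = P + 378 gives 3P = 54, so P* = £18 and Q* = 396.
With the tax collected from buyers, demand (in seller-price terms) shifts: Qd = 432 − 2(P + 12).
Solving gives Q = 388 with buyers paying £22 and sellers receiving £10 (the £12 wedge).
Per-unit burden: buyers £4, sellers £8.
Sellers take the larger share because supply is less price-elastic here (demand slope 2 vs supply slope 1).
The less price-elastic side of the market bears the larger share of a per-unit tax.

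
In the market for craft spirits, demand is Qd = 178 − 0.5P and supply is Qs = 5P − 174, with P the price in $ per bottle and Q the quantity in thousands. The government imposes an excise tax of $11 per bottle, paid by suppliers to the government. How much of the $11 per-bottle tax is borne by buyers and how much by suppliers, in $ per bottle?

Without the tax, 178 − 0.5P = 5P − 174 gives 5.5P = 352, so P* = $64 and Q* = 146.
With the tax collected from suppliers, supply shifts: Qs = 5(P − 11) − 174.
Solving gives Q = 141 with buyers paying $74 and suppliers receiving $63 (the $11 wedge).
Burden on buyers: $10; on suppliers: $1. (They sum to $11.)

Buyers bear $10 per bottle; suppliers bear $1 per bottle.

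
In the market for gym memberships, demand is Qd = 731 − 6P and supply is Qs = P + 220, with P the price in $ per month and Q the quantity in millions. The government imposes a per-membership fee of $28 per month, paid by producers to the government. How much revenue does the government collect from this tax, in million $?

Tax revenue = $7532 million.

Before the tax: set 731 − 6P = P + 220 → P* = $73, Q* = 293.
With the tax collected from producers, supply shifts: Qs = (P − 28) + 220.
New equilibrium: buyers pay $77, producers receive $49, Q = 269. (Wedge: Pb − Ps = 28.)
Revenue = t · Q = 28 · 269 = $7532.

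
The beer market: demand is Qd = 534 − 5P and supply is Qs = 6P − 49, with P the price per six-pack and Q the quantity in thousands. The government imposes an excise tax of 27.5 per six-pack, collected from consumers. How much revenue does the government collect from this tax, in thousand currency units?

Tax revenue = 5335 thousand.

Without the tax, 534 − 5P = 6P − 49 gives 11P = 583, so P* = 53 and Q* = 269.
With the tax collected from consumers, demand (in seller-price terms) shifts: Qd = 534 − 5(P + 27.5).
New equilibrium: consumers pay 68, sellers receive 40.5, Q = 194. (Wedge: Pb − Ps = 27.5.)
Revenue = t · Q = 27.5 · 194 = 5335.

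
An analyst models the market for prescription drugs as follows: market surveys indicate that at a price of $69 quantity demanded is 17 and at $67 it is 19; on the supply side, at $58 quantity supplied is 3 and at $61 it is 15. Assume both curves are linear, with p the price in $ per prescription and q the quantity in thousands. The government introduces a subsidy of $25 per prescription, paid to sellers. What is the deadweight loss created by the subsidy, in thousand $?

Deadweight loss = $250 thousand.

Demand slope: (19 − 17)/(67 − 69) = -1, so qd = 86 − p.
Supply slope: (15 − 3)/(61 − 58) = 4, so qs = 4p − 229.
Without the subsidy, 86 − p = 4p − 229 gives 5p = 315, so p* = $63 and q* = 23.
With a per-unit subsidy paid to sellers, each receives p + 25 per unit sold, so supply becomes qs = 4(p + 25) − 229.
Solving gives q = 43 with consumers paying $43 and sellers receiving $68 (the $25 wedge).
Quantity rises by |ΔQ| = |23 − 43| = 20.
DWL = ½ · t · |ΔQ| = ½ · 25 · 20 = $250.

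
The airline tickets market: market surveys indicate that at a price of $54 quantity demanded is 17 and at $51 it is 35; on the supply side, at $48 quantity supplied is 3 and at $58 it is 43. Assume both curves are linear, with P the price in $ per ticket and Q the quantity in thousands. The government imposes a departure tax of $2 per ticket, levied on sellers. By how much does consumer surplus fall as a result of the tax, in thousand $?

Demand slope: (35 − 17)/(51 − 54) = -6, so Qd = 341 − 6P.
Supply slope: (43 − 3)/(58 − 48) = 4, so Qs = 4P − 189.
Without the tax, 341 − 6P = 4P − 189 gives 10P = 530, so P* = $53 and Q* = 23.
With the tax collected from sellers, supply shifts: Qs = 4(P − 2) − 189.
New equilibrium: buyers pay $53.8, sellers receive $51.8, Q = 18.2. (Wedge: Pb − Ps = 2.)
ΔCS is the trapezoid between Q = 18.2 and Q = 23 of height $0.8: ½ · (23 + 18.2) · 0.8 = $16.48.

Consumer surplus falls by $16.48 thousand.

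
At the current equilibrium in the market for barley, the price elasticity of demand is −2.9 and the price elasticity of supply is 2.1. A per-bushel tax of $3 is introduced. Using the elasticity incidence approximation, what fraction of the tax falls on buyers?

Incidence ratio: buyers' share ≈ εs / (εs + |εd|) = 2.1 / (2.1 + 2.9) = 0.42.
Supply is the less elastic side, so buyers bear the smaller share.

Buyers' share ≈ 0.42.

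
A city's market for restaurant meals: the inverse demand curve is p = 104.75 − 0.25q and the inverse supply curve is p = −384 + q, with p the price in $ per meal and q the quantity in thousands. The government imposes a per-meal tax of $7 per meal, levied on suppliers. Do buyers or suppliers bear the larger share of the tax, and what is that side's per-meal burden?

Rewrite in direct form: qd = 419 − 4p and qs = p + 384.
Before the tax: set 419 − 4p = p + 384 → p* = $7, q* = 391.
With the tax collected from suppliers, supply shifts: qs = (p − 7) + 384.
Solving gives q = 385.4 with buyers paying $8.4 and suppliers receiving $1.4 (the $7 wedge).
Per-meal burden: buyers $1.4, suppliers $5.6.
Suppliers take the larger share because supply is less price-elastic here (demand slope 4 vs supply slope 1).

Suppliers bear the larger share: $5.6 per meal.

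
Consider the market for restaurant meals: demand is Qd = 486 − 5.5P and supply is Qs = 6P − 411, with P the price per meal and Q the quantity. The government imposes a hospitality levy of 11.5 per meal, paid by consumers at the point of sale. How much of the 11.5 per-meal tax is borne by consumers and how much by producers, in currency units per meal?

Consumers bear 6 per meal; producers bear 5.5 per meal.

Without the tax, 486 − 5.5P = 6P − 411 gives 11.5P = 897, so P* = 78 and Q* = 57.
With the tax collected from consumers, demand (in seller-price terms) shifts: Qd = 486 − 5.5(P + 11.5).
New equilibrium: consumers pay 84, producers receive 72.5, Q = 24. (Wedge: Pb − Ps = 11.5.)
Burden on consumers: 6; on producers: 5.5. (They sum to 11.5.)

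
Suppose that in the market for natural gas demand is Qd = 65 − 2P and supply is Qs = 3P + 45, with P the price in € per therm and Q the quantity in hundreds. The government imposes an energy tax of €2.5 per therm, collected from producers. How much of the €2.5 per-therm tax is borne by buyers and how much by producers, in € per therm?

Buyers bear €1.5 per therm; producers bear €1 per therm.

Before the tax: set 65 − 2P = 3P + 45 → P* = €4, Q* = 57.
With the tax collected from producers, supply shifts: Qs = 3(P − 2.5) + 45.
New equilibrium: buyers pay €5.5, producers receive €3, Q = 54. (Wedge: Pb − Ps = 2.5.)
Burden on buyers: €1.5; on producers: €1. (They sum to €2.5.)
The less price-elastic side of the market bears the larger share of a per-unit tax.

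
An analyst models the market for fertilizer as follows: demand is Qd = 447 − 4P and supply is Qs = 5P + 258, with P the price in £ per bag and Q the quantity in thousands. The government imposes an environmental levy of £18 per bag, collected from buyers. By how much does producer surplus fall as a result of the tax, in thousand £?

Without the tax, 447 − 4P = 5P + 258 gives 9P = 189, so P* = £21 and Q* = 363.
With the tax collected from buyers, demand (in seller-price terms) shifts: Qd = 447 − 4(P + 18).
New equilibrium: buyers pay £31, producers receive £13, Q = 323. (Wedge: Pb − Ps = 18.)
ΔPS is the trapezoid between Q = 323 and Q = 363 of height £8: ½ · (363 + 323) · 8 = £2744.

Producer surplus falls by £2744 thousand.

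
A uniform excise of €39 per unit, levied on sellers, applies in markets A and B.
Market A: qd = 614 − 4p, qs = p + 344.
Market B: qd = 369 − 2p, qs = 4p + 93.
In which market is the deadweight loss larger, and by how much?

Market A: pre-tax p* = €54, q* = 398; post-tax q = 366.8; deadweight loss = €608.4.
Market B: pre-tax p* = €46, q* = 277; post-tax q = 225; deadweight loss = €1014.
Difference: €608.4 vs €1014 → market B is larger by €405.6.

Market B, by €405.6.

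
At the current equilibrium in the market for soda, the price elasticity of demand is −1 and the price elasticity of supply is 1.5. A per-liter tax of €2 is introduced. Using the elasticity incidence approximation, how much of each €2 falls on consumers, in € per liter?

Incidence ratio: consumers' share ≈ εs / (εs + |εd|) = 1.5 / (1.5 + 1) = 0.6.
So consumers bear ≈ 0.6 × €2 = €1.2; sellers bear €0.8.

Consumers bear ≈ €1.2 per liter.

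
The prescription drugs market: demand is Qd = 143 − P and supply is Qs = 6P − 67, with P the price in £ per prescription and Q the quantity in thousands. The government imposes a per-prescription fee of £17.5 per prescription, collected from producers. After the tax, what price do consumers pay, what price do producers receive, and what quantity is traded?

Consumers pay £45; producers receive £27.5; quantity = 98.

Before the tax: set 143 − P = 6P − 67 → P* = £30, Q* = 113.
With the tax collected from producers, supply shifts: Qs = 6(P − 17.5) − 67.
New equilibrium: consumers pay £45, producers receive £27.5, Q = 98. (Wedge: Pb − Ps = 17.5.)
The less price-elastic side of the market bears the larger share of a per-unit tax.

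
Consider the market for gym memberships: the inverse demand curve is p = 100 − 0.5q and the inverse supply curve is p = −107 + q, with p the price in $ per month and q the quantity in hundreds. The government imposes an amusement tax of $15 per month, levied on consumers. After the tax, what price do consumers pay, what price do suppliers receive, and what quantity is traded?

Consumers pay $36; suppliers receive $21; quantity = 128.

Rewrite in direct form: qd = 200 − 2p and qs = p + 107.
Before the tax: set 200 − 2p = p + 107 → p* = $31, q* = 138.
With the tax collected from consumers, demand (in seller-price terms) shifts: qd = 200 − 2(p + 15).
Solving gives q = 128 with consumers paying $36 and suppliers receiving $21 (the $15 wedge).
The less price-elastic side of the market bears the larger share of a per-unit tax.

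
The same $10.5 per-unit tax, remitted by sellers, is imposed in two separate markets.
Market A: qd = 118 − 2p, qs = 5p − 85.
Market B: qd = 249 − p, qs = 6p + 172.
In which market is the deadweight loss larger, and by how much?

Market A: pre-tax p* = $29, q* = 60; post-tax q = 45; deadweight loss = $78.75.
Market B: pre-tax p* = $11, q* = 238; post-tax q = 229; deadweight loss = $47.25.
Difference: $78.75 vs $47.25 → market A is larger by $31.5.

Market A, by $31.5.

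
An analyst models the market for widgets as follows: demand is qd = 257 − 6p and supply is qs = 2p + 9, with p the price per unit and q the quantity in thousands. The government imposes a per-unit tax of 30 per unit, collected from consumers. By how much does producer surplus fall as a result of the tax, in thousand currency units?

Producer surplus falls by 1091.25 thousand.

Before the tax: set 257 − 6p = 2p + 9 → p* = 31, q* = 71.
With the tax collected from consumers, demand (in seller-price terms) shifts: qd = 257 − 6(p + 30).
Solving gives q = 26 with consumers paying 38.5 and suppliers receiving 8.5 (the 30 wedge).
ΔPS is the trapezoid between Q = 26 and Q = 71 of height 22.5: ½ · (71 + 26) · 22.5 = 1091.25.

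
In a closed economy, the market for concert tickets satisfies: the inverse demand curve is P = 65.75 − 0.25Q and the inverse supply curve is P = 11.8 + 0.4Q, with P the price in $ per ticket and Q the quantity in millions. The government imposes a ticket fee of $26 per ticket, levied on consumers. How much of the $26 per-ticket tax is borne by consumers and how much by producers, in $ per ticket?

Rewrite in direct form: Qd = 263 − 4P and Qs = 2.5P − 29.5.
Without the tax, 263 − 4P = 2.5P − 29.5 gives 6.5P = 292.5, so P* = $45 and Q* = 83.
With the tax collected from consumers, demand (in seller-price terms) shifts: Qd = 263 − 4(P + 26).
New equilibrium: consumers pay $55, producers receive $29, Q = 43. (Wedge: Pb − Ps = 26.)
Burden on consumers: $10; on producers: $16. (They sum to $26.)
The less price-elastic side of the market bears the larger share of a per-unit tax.

Consumers bear $10 per ticket; producers bear $16 per ticket.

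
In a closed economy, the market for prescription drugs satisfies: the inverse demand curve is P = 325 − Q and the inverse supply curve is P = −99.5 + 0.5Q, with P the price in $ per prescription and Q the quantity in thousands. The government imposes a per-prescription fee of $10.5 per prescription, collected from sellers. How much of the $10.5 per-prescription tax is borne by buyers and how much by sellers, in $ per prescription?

Inverting to Q(P) form: Qd = 325 − P; Qs = 2P + 199.
Before the tax: set 325 − P = 2P + 199 → P* = $42, Q* = 283.
With the tax collected from sellers, supply shifts: Qs = 2(P − 10.5) + 199.
Solving gives Q = 276 with buyers paying $49 and sellers receiving $38.5 (the $10.5 wedge).
Burden on buyers: $7; on sellers: $3.5. (They sum to $10.5.)

Buyers bear $7 per prescription; sellers bear $3.5 per prescription.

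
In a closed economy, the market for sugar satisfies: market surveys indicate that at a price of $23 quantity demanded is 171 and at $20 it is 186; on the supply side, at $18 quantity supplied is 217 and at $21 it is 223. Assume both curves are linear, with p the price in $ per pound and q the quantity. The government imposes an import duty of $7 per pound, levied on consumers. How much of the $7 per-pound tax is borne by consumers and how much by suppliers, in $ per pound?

Demand slope: (186 − 171)/(20 − 23) = -5, so qd = 286 − 5p.
Supply slope: (223 − 217)/(21 − 18) = 2, so qs = 2p + 181.
Before the tax: set 286 − 5p = 2p + 181 → p* = $15, q* = 211.
With the tax collected from consumers, demand (in seller-price terms) shifts: qd = 286 − 5(p + 7).
Solving gives q = 201 with consumers paying $17 and suppliers receiving $10 (the $7 wedge).
Burden on consumers: $2; on suppliers: $5. (They sum to $7.)
The less price-elastic side of the market bears the larger share of a per-unit tax.

Consumers bear $2 per pound; suppliers bear $5 per pound.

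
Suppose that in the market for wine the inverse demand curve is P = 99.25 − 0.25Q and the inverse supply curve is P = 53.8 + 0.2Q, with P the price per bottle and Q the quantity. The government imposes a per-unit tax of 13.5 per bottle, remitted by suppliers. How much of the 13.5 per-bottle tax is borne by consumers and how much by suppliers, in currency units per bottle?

Consumers bear 7.5 per bottle; suppliers bear 6 per bottle.

Inverting to Q(P) form: Qd = 397 − 4P; Qs = 5P − 269.
Before the tax: set 397 − 4P = 5P − 269 → P* = 74, Q* = 101.
With the tax collected from suppliers, supply shifts: Qs = 5(P − 13.5) − 269.
New equilibrium: consumers pay 81.5, suppliers receive 68, Q = 71. (Wedge: Pb − Ps = 13.5.)
Burden on consumers: 7.5; on suppliers: 6. (They sum to 13.5.)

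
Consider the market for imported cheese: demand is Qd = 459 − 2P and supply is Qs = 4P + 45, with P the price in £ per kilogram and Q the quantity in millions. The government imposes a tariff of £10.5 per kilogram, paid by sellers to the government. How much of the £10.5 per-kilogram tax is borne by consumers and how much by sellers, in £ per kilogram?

Consumers bear £7 per kilogram; sellers bear £3.5 per kilogram.

Without the tax, 459 − 2P = 4P + 45 gives 6P = 414, so P* = £69 and Q* = 321.
With the tax collected from sellers, supply shifts: Qs = 4(P − 10.5) + 45.
Solving gives Q = 307 with consumers paying £76 and sellers receiving £65.5 (the £10.5 wedge).
Burden on consumers: £7; on sellers: £3.5. (They sum to £10.5.)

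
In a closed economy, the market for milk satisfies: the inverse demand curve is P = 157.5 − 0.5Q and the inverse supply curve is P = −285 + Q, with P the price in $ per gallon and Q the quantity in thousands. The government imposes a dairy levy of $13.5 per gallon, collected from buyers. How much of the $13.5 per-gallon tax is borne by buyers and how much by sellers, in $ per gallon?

Rewrite in direct form: Qd = 315 − 2P and Qs = P + 285.
Before the tax: set 315 − 2P = P + 285 → P* = $10, Q* = 295.
With the tax collected from buyers, demand (in seller-price terms) shifts: Qd = 315 − 2(P + 13.5).
New equilibrium: buyers pay $14.5, sellers receive $1, Q = 286. (Wedge: Pb − Ps = 13.5.)
Burden on buyers: $4.5; on sellers: $9. (They sum to $13.5.)
The less price-elastic side of the market bears the larger share of a per-unit tax.

Buyers bear $4.5 per gallon; sellers bear $9 per gallon.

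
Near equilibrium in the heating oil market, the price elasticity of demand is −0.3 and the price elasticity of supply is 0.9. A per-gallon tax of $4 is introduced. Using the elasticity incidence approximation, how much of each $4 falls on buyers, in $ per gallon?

Incidence ratio: buyers' share ≈ εs / (εs + |εd|) = 0.9 / (0.9 + 0.3) = 0.75.
So buyers bear ≈ 0.75 × $4 = $3; suppliers bear $1.

Buyers bear ≈ $3 per gallon.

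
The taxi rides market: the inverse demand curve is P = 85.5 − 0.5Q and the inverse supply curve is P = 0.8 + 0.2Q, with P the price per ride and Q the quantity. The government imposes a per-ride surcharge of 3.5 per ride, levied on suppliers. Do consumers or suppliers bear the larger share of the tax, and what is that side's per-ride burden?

Rewrite in direct form: Qd = 171 − 2P and Qs = 5P − 4.
Without the tax, 171 − 2P = 5P − 4 gives 7P = 175, so P* = 25 and Q* = 121.
With the tax collected from suppliers, supply shifts: Qs = 5(P − 3.5) − 4.
Solving gives Q = 116 with consumers paying 27.5 and suppliers receiving 24 (the 3.5 wedge).
Per-ride burden: consumers 2.5, suppliers 1.
Consumers take the larger share because demand is less price-elastic here (demand slope 2 vs supply slope 5).

Consumers bear the larger share: 2.5 per ride.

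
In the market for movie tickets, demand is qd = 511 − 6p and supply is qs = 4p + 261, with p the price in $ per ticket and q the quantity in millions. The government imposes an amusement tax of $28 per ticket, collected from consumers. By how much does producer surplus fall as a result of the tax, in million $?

Producer surplus falls by $5500.32 million.

Before the tax: set 511 − 6p = 4p + 261 → p* = $25, q* = 361.
With the tax collected from consumers, demand (in seller-price terms) shifts: qd = 511 − 6(p + 28).
Solving gives q = 293.8 with consumers paying $36.2 and sellers receiving $8.2 (the $28 wedge).
ΔPS is the trapezoid between Q = 293.8 and Q = 361 of height $16.8: ½ · (361 + 293.8) · 16.8 = $5500.32.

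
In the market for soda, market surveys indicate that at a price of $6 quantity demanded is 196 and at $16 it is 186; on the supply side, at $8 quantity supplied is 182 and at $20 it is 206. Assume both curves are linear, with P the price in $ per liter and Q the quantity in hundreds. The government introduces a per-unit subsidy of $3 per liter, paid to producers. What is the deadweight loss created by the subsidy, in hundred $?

Demand slope: (186 − 196)/(16 − 6) = -1, so Qd = 202 − P.
Supply slope: (206 − 182)/(20 − 8) = 2, so Qs = 2P + 166.
Before the subsidy: set 202 − P = 2P + 166 → P* = $12, Q* = 190.
With a per-unit subsidy paid to producers, each receives P + 3 per unit sold, so supply becomes Qs = 2(P + 3) + 166.
Solving gives Q = 192 with consumers paying $10 and producers receiving $13 (the $3 wedge).
Quantity rises by |ΔQ| = |190 − 192| = 2.
DWL = ½ · t · |ΔQ| = ½ · 3 · 2 = $3.

Deadweight loss = $3 hundred.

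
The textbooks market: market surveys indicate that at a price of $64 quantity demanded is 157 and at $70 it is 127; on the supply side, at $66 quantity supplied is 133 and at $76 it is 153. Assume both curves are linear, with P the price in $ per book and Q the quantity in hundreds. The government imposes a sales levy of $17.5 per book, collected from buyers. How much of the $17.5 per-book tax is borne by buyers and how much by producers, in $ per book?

Demand slope: (127 − 157)/(70 − 64) = -5, so Qd = 477 − 5P.
Supply slope: (153 − 133)/(76 − 66) = 2, so Qs = 2P + 1.
Before the tax: set 477 − 5P = 2P + 1 → P* = $68, Q* = 137.
With the tax collected from buyers, demand (in seller-price terms) shifts: Qd = 477 − 5(P + 17.5).
Solving gives Q = 112 with buyers paying $73 and producers receiving $55.5 (the $17.5 wedge).
Burden on buyers: $5; on producers: $12.5. (They sum to $17.5.)

Buyers bear $5 per book; producers bear $12.5 per book.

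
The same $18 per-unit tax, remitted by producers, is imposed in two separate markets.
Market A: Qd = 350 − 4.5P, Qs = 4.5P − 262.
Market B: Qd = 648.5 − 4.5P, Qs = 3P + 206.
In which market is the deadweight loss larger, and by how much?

Market A: pre-tax P* = $68, Q* = 44; post-tax Q = 3.5; deadweight loss = $364.5.
Market B: pre-tax P* = $59, Q* = 383; post-tax Q = 350.6; deadweight loss = $291.6.
Difference: $364.5 vs $291.6 → market A is larger by $72.9.

Market A, by $72.9.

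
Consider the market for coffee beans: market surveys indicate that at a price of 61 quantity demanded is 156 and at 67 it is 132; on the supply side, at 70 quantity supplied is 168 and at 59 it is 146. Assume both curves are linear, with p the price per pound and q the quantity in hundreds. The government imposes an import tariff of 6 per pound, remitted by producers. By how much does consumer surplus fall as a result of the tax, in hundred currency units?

Consumer surplus falls by 296 hundred.

Demand slope: (132 − 156)/(67 − 61) = -4, so qd = 400 − 4p.
Supply slope: (146 − 168)/(59 − 70) = 2, so qs = 2p + 28.
Before the tax: set 400 − 4p = 2p + 28 → p* = 62, q* = 152.
With the tax collected from producers, supply shifts: qs = 2(p − 6) + 28.
Solving gives q = 144 with buyers paying 64 and producers receiving 58 (the 6 wedge).
ΔCS is the trapezoid between Q = 144 and Q = 152 of height 2: ½ · (152 + 144) · 2 = 296.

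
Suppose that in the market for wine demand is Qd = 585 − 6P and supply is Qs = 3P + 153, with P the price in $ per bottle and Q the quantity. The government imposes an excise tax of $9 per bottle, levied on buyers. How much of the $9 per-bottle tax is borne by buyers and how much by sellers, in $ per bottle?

Before the tax: set 585 − 6P = 3P + 153 → P* = $48, Q* = 297.
With the tax collected from buyers, demand (in seller-price terms) shifts: Qd = 585 − 6(P + 9).
Solving gives Q = 279 with buyers paying $51 and sellers receiving $42 (the $9 wedge).
Burden on buyers: $3; on sellers: $6. (They sum to $9.)

Buyers bear $3 per bottle; sellers bear $6 per bottle.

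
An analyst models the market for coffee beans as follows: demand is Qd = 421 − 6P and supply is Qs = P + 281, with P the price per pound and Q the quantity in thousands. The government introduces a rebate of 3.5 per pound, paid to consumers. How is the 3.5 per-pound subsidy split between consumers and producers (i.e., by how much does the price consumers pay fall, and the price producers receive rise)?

Before the subsidy: set 421 − 6P = P + 281 → P* = 20, Q* = 301.
With a per-unit subsidy paid to consumers, each effectively pays P − 3.5, so demand becomes Qd = 421 − 6(P − 3.5).
New equilibrium: consumers pay 19.5, producers receive 23, Q = 304. (Wedge: Pb − Ps = −3.5.)
Gain to consumers: 0.5; to producers: 3. (They sum to 3.5.)

Consumers gain 0.5 per pound; producers gain 3 per pound.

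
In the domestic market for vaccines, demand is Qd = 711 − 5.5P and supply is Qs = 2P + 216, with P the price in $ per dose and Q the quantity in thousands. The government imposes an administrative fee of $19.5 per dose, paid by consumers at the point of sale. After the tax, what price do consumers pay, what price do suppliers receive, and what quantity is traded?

Consumers pay $71.2; suppliers receive $51.7; quantity = 319.4.

Without the tax, 711 − 5.5P = 2P + 216 gives 7.5P = 495, so P* = $66 and Q* = 348.
With the tax collected from consumers, demand (in seller-price terms) shifts: Qd = 711 − 5.5(P + 19.5).
Solving gives Q = 319.4 with consumers paying $71.2 and suppliers receiving $51.7 (the $19.5 wedge).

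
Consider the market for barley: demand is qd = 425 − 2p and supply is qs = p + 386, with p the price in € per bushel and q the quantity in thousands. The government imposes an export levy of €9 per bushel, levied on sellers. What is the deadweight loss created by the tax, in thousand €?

Deadweight loss = €27 thousand.

Before the tax: set 425 − 2p = p + 386 → p* = €13, q* = 399.
With the tax collected from sellers, supply shifts: qs = (p − 9) + 386.
Solving gives q = 393 with consumers paying €16 and sellers receiving €7 (the €9 wedge).
Quantity falls by |ΔQ| = |399 − 393| = 6.
DWL = ½ · t · |ΔQ| = ½ · 9 · 6 = €27.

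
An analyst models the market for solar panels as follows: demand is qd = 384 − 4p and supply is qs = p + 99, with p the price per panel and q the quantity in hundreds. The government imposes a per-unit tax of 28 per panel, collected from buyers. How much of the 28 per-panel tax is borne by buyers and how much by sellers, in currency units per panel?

Buyers bear 5.6 per panel; sellers bear 22.4 per panel.

Before the tax: set 384 − 4p = p + 99 → p* = 57, q* = 156.
With the tax collected from buyers, demand (in seller-price terms) shifts: qd = 384 − 4(p + 28).
Solving gives q = 133.6 with buyers paying 62.6 and sellers receiving 34.6 (the 28 wedge).
Burden on buyers: 5.6; on sellers: 22.4. (They sum to 28.)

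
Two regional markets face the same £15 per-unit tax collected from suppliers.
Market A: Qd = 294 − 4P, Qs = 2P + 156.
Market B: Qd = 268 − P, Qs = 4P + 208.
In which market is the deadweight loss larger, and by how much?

Market A: pre-tax P* = £23, Q* = 202; post-tax Q = 182; deadweight loss = £150.
Market B: pre-tax P* = £12, Q* = 256; post-tax Q = 244; deadweight loss = £90.
Difference: £150 vs £90 → market A is larger by £60.

Market A, by £60.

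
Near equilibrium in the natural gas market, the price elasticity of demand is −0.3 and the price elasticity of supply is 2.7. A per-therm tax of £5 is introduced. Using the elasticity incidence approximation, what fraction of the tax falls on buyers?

Incidence ratio: buyers' share ≈ εs / (εs + |εd|) = 2.7 / (2.7 + 0.3) = 0.9.
Supply is the more elastic side, so buyers bear the larger share.

Buyers' share ≈ 0.9.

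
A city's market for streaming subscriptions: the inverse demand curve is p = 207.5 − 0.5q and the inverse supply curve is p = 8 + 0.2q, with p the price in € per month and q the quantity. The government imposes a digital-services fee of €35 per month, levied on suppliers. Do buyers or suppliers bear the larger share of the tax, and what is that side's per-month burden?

Buyers bear the larger share: €25 per month.

Rewrite in direct form: qd = 415 − 2p and qs = 5p − 40.
Before the tax: set 415 − 2p = 5p − 40 → p* = €65, q* = 285.
With the tax collected from suppliers, supply shifts: qs = 5(p − 35) − 40.
New equilibrium: buyers pay €90, suppliers receive €55, q = 235. (Wedge: pb − ps = 35.)
Per-month burden: buyers €25, suppliers €10.
Buyers take the larger share because demand is less price-elastic here (demand slope 2 vs supply slope 5).
The less price-elastic side of the market bears the larger share of a per-unit tax.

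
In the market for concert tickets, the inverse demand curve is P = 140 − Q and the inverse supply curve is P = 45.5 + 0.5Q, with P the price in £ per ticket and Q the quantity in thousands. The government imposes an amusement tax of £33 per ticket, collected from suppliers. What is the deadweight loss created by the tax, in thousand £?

Rewrite in direct form: Qd = 140 − P and Qs = 2P − 91.
Before the tax: set 140 − P = 2P − 91 → P* = £77, Q* = 63.
With the tax collected from suppliers, supply shifts: Qs = 2(P − 33) − 91.
New equilibrium: consumers pay £99, suppliers receive £66, Q = 41. (Wedge: Pb − Ps = 33.)
Quantity falls by |ΔQ| = |63 − 41| = 22.
DWL = ½ · t · |ΔQ| = ½ · 33 · 22 = £363.

Deadweight loss = £363 thousand.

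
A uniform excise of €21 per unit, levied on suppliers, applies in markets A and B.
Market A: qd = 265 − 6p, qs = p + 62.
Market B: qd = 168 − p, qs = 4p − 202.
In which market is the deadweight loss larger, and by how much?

Market A: pre-tax p* = €29, q* = 91; post-tax q = 73; deadweight loss = €189.
Market B: pre-tax p* = €74, q* = 94; post-tax q = 77.2; deadweight loss = €176.4.
Difference: €189 vs €176.4 → market A is larger by €12.6.

Market A, by €12.6.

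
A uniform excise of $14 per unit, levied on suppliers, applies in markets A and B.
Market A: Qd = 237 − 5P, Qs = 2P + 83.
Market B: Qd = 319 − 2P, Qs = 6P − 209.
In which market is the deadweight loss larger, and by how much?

Market A: pre-tax P* = $22, Q* = 127; post-tax Q = 107; deadweight loss = $140.
Market B: pre-tax P* = $66, Q* = 187; post-tax Q = 166; deadweight loss = $147.
Difference: $140 vs $147 → market B is larger by $7.

Market B, by $7.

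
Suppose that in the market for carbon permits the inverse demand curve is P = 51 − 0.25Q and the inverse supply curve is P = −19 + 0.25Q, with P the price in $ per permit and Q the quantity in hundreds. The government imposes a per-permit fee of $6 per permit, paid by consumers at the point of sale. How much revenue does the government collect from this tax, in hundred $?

Inverting to Q(P) form: Qd = 204 − 4P; Qs = 4P + 76.
Before the tax: set 204 − 4P = 4P + 76 → P* = $16, Q* = 140.
With the tax collected from consumers, demand (in seller-price terms) shifts: Qd = 204 − 4(P + 6).
Solving gives Q = 128 with consumers paying $19 and producers receiving $13 (the $6 wedge).
Revenue = t · Q = 6 · 128 = $768.

Tax revenue = $768 hundred.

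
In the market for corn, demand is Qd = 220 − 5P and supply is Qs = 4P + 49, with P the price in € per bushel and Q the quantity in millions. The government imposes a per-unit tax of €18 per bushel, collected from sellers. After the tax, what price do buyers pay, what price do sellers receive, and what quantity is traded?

Without the tax, 220 − 5P = 4P + 49 gives 9P = 171, so P* = €19 and Q* = 125.
With the tax collected from sellers, supply shifts: Qs = 4(P − 18) + 49.
New equilibrium: buyers pay €27, sellers receive €9, Q = 85. (Wedge: Pb − Ps = 18.)

Buyers pay €27; sellers receive €9; quantity = 85.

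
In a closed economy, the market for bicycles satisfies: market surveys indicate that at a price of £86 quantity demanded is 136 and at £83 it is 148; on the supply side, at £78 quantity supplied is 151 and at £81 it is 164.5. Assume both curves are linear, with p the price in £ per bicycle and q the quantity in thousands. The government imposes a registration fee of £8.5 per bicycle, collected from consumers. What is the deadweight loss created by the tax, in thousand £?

Deadweight loss = £76.5 thousand.

Demand slope: (148 − 136)/(83 − 86) = -4, so qd = 480 − 4p.
Supply slope: (164.5 − 151)/(81 − 78) = 4.5, so qs = 4.5p − 200.
Without the tax, 480 − 4p = 4.5p − 200 gives 8.5p = 680, so p* = £80 and q* = 160.
With the tax collected from consumers, demand (in seller-price terms) shifts: qd = 480 − 4(p + 8.5).
New equilibrium: consumers pay £84.5, producers receive £76, q = 142. (Wedge: pb − ps = 8.5.)
Quantity falls by |ΔQ| = |160 − 142| = 18.
DWL = ½ · t · |ΔQ| = ½ · 8.5 · 18 = £76.5.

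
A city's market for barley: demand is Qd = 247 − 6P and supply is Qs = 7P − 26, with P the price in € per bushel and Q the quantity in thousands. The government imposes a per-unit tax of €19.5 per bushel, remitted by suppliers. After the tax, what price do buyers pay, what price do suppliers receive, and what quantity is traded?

Buyers pay €31.5; suppliers receive €12; quantity = 58.

Without the tax, 247 − 6P = 7P − 26 gives 13P = 273, so P* = €21 and Q* = 121.
With the tax collected from suppliers, supply shifts: Qs = 7(P − 19.5) − 26.
New equilibrium: buyers pay €31.5, suppliers receive €12, Q = 58. (Wedge: Pb − Ps = 19.5.)
The less price-elastic side of the market bears the larger share of a per-unit tax.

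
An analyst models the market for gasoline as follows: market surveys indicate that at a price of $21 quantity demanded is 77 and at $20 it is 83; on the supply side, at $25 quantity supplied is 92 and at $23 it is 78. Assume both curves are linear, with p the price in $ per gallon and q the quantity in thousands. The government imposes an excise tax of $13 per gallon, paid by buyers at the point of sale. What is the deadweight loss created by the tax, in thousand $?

Demand slope: (83 − 77)/(20 − 21) = -6, so qd = 203 − 6p.
Supply slope: (78 − 92)/(23 − 25) = 7, so qs = 7p − 83.
Without the tax, 203 − 6p = 7p − 83 gives 13p = 286, so p* = $22 and q* = 71.
With the tax collected from buyers, demand (in seller-price terms) shifts: qd = 203 − 6(p + 13).
Solving gives q = 29 with buyers paying $29 and suppliers receiving $16 (the $13 wedge).
Quantity falls by |ΔQ| = |71 − 29| = 42.
DWL = ½ · t · |ΔQ| = ½ · 13 · 42 = $273.

Deadweight loss = $273 thousand.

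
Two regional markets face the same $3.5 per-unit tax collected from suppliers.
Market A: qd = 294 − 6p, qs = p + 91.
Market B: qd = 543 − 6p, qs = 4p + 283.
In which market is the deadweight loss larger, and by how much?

Market A: pre-tax p* = $29, q* = 120; post-tax q = 117; deadweight loss = $5.25.
Market B: pre-tax p* = $26, q* = 387; post-tax q = 378.6; deadweight loss = $14.7.
Difference: $5.25 vs $14.7 → market B is larger by $9.45.

Market B, by $9.45.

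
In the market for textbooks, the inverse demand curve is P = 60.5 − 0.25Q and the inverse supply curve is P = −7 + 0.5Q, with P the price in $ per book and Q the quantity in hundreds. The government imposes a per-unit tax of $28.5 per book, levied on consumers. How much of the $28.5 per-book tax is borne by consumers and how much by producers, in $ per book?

Consumers bear $9.5 per book; producers bear $19 per book.

Rewrite in direct form: Qd = 242 − 4P and Qs = 2P + 14.
Without the tax, 242 − 4P = 2P + 14 gives 6P = 228, so P* = $38 and Q* = 90.
With the tax collected from consumers, demand (in seller-price terms) shifts: Qd = 242 − 4(P + 28.5).
New equilibrium: consumers pay $47.5, producers receive $19, Q = 52. (Wedge: Pb − Ps = 28.5.)
Burden on consumers: $9.5; on producers: $19. (They sum to $28.5.)
The less price-elastic side of the market bears the larger share of a per-unit tax.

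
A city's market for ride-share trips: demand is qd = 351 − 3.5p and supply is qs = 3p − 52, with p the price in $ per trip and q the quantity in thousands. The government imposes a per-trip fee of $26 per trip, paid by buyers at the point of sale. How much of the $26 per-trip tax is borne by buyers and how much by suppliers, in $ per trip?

Buyers bear $12 per trip; suppliers bear $14 per trip.

Before the tax: set 351 − 3.5p = 3p − 52 → p* = $62, q* = 134.
With the tax collected from buyers, demand (in seller-price terms) shifts: qd = 351 − 3.5(p + 26).
New equilibrium: buyers pay $74, suppliers receive $48, q = 92. (Wedge: pb − ps = 26.)
Burden on buyers: $12; on suppliers: $14. (They sum to $26.)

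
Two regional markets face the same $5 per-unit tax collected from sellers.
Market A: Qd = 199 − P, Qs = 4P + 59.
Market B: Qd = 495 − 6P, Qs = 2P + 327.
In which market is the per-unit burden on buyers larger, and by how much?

Market A, by $2.75.

Market A: pre-tax P* = $28, Q* = 171; post-tax Q = 167; per-unit burden on buyers = $4.
Market B: pre-tax P* = $21, Q* = 369; post-tax Q = 361.5; per-unit burden on buyers = $1.25.
Difference: $4 vs $1.25 → market A is larger by $2.75.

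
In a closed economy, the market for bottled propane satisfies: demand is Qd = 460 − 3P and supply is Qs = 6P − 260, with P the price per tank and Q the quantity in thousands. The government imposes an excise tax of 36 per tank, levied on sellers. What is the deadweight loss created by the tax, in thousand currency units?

Without the tax, 460 − 3P = 6P − 260 gives 9P = 720, so P* = 80 and Q* = 220.
With the tax collected from sellers, supply shifts: Qs = 6(P − 36) − 260.
New equilibrium: consumers pay 104, sellers receive 68, Q = 148. (Wedge: Pb − Ps = 36.)
Quantity falls by |ΔQ| = |220 − 148| = 72.
DWL = ½ · t · |ΔQ| = ½ · 36 · 72 = 1296.

Deadweight loss = 1296 thousand.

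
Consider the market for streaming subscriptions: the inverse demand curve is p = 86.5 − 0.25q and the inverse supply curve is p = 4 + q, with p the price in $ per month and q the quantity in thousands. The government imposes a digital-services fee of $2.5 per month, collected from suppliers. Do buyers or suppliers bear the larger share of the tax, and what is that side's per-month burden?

Suppliers bear the larger share: $2 per month.

Inverting to q(p) form: qd = 346 − 4p; qs = p − 4.
Before the tax: set 346 − 4p = p − 4 → p* = $70, q* = 66.
With the tax collected from suppliers, supply shifts: qs = (p − 2.5) − 4.
New equilibrium: buyers pay $70.5, suppliers receive $68, q = 64. (Wedge: pb − ps = 2.5.)
Per-month burden: buyers $0.5, suppliers $2.
Suppliers take the larger share because supply is less price-elastic here (demand slope 4 vs supply slope 1).
The less price-elastic side of the market bears the larger share of a per-unit tax.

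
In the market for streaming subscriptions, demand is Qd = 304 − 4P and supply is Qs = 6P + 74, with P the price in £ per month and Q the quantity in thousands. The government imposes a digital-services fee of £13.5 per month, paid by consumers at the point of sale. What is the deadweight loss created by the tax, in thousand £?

Deadweight loss = £218.7 thousand.

Without the tax, 304 − 4P = 6P + 74 gives 10P = 230, so P* = £23 and Q* = 212.
With the tax collected from consumers, demand (in seller-price terms) shifts: Qd = 304 − 4(P + 13.5).
New equilibrium: consumers pay £31.1, suppliers receive £17.6, Q = 179.6. (Wedge: Pb − Ps = 13.5.)
Quantity falls by |ΔQ| = |212 − 179.6| = 32.4.
DWL = ½ · t · |ΔQ| = ½ · 13.5 · 32.4 = £218.7.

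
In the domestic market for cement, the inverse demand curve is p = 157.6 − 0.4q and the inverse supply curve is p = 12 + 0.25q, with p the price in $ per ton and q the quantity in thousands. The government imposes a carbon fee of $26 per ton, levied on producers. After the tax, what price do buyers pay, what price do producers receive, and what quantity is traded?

Buyers pay $84; producers receive $58; quantity = 184.

Rewrite in direct form: qd = 394 − 2.5p and qs = 4p − 48.
Without the tax, 394 − 2.5p = 4p − 48 gives 6.5p = 442, so p* = $68 and q* = 224.
With the tax collected from producers, supply shifts: qs = 4(p − 26) − 48.
Solving gives q = 184 with buyers paying $84 and producers receiving $58 (the $26 wedge).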